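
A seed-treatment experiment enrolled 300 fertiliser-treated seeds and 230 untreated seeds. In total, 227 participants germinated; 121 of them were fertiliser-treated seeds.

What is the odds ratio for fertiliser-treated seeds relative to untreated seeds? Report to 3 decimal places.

0.791

fertiliser-treated seeds without the outcome: 300 − 121 = 179
untreated seeds with the outcome: 227 − 121 = 106
untreated seeds without the outcome: 230 − 106 = 124
odds, fertiliser-treated seeds = 121/179 = 0.6760
odds, untreated seeds = 106/124 = 0.8548
OR = 0.6760 / 0.8548 = 0.791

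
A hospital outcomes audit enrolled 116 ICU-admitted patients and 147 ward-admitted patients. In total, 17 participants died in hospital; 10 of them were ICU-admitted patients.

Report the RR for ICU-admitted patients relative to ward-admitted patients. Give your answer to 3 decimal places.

RR ≈ 1.810

ICU-admitted patients without the outcome: 116 − 10 = 106
ward-admitted patients with the outcome: 17 − 10 = 7
ward-admitted patients without the outcome: 147 − 7 = 140
risk, ICU-admitted patients = 10/116 = 0.08621
risk, ward-admitted patients = 7/147 = 0.04762
RR = 0.08621 / 0.04762 = 1.810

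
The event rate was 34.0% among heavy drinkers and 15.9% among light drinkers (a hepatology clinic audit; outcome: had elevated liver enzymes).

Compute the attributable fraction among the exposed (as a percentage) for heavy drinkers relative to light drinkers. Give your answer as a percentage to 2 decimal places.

AR% = (0.3400 − 0.1590) / 0.3400 = 0.5324 → 53.24%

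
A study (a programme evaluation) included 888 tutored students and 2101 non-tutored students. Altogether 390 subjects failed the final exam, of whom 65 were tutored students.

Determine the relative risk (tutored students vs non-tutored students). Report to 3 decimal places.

tutored students without the outcome: 888 − 65 = 823
non-tutored students with the outcome: 390 − 65 = 325
non-tutored students without the outcome: 2101 − 325 = 1776
risk, tutored students = 65/888 = 0.0732
risk, non-tutored students = 325/2101 = 0.1547
RR = 0.0732 / 0.1547 = 0.473

0.473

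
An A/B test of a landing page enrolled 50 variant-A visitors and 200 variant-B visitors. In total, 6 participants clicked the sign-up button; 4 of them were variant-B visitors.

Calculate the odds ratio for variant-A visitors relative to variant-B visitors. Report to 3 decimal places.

OR ≈ 2.042

variant-A visitors with the outcome: 6 − 4 = 2
variant-A visitors without the outcome: 50 − 2 = 48
variant-B visitors without the outcome: 200 − 4 = 196
odds, variant-A visitors = 2/48 = 0.04167
odds, variant-B visitors = 4/196 = 0.02041
OR = 0.04167 / 0.02041 = 2.042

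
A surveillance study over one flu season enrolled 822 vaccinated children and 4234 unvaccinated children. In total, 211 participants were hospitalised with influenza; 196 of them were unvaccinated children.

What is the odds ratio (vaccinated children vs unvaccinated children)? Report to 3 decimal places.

OR ≈ 0.383

vaccinated children with the outcome: 211 − 196 = 15
vaccinated children without the outcome: 822 − 15 = 807
unvaccinated children without the outcome: 4234 − 196 = 4038
OR = (15 × 4038) / (807 × 196) = 60570/158172 ≈ 0.383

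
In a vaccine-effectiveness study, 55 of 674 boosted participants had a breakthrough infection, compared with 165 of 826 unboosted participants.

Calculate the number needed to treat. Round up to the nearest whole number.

risk, boosted participants = 55/674 = 0.081602
risk, unboosted participants = 165/826 = 0.199758
absolute risk difference = 0.118155
1 / 0.118155 = 8.463 → round up → 9

NNT = 9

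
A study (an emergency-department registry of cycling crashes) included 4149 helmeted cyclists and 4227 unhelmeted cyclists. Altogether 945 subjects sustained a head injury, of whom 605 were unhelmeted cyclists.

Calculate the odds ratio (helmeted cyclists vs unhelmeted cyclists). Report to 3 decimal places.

helmeted cyclists with the outcome: 945 − 605 = 340
helmeted cyclists without the outcome: 4149 − 340 = 3809
unhelmeted cyclists without the outcome: 4227 − 605 = 3622
OR = (340 × 3622) / (3809 × 605) = 1231480/2304445 ≈ 0.534

OR ≈ 0.534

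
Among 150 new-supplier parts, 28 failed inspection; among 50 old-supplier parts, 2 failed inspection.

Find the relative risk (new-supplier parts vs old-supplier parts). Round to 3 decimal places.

risk, new-supplier parts = 28/150 = 0.18667
risk, old-supplier parts = 2/50 = 0.04000
RR = 0.18667 / 0.04000 = 4.667

4.667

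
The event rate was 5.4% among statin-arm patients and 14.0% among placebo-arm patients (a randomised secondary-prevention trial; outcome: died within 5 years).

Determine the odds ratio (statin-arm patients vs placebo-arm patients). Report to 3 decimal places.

OR ≈ 0.351

odds, statin-arm patients = 0.0540/0.9460 = 0.0571
odds, placebo-arm patients = 0.1400/0.8600 = 0.1628
OR = 0.0571 / 0.1628 = 0.351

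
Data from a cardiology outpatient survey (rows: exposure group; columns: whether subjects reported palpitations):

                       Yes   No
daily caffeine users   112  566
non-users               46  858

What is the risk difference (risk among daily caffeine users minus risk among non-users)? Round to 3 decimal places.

risk, daily caffeine users = 112/678 = 0.1652
risk, non-users = 46/904 = 0.0509
risk difference = 0.1652 − 0.0509 = 0.114

0.114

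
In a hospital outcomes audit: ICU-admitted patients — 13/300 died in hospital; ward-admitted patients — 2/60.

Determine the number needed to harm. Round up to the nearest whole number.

NNH: 100

risk, ICU-admitted patients = 13/300 = 0.043333
risk, ward-admitted patients = 2/60 = 0.033333
absolute risk difference = 0.010000
1 / 0.010000 = 100.000 → round up → 100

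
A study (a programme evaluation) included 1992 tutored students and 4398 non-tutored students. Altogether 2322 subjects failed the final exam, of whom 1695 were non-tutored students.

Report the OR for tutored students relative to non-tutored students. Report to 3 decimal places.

tutored students with the outcome: 2322 − 1695 = 627
tutored students without the outcome: 1992 − 627 = 1365
non-tutored students without the outcome: 4398 − 1695 = 2703
OR = (627 × 2703) / (1365 × 1695) = 1694781/2313675 ≈ 0.733

OR: 0.733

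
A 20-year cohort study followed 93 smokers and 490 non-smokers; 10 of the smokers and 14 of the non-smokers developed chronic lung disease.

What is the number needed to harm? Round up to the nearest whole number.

13

risk, smokers = 10/93 = 0.107527
risk, non-smokers = 14/490 = 0.028571
absolute risk difference = 0.078955
1 / 0.078955 = 12.665 → round up → 13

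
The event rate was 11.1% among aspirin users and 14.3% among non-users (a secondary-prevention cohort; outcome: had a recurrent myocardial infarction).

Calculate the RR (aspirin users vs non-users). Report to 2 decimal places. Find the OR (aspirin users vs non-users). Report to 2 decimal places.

RR = 0.78; OR = 0.75

RR = 0.1110 / 0.1430 = 0.78
odds, aspirin users = 0.1110/0.8890 = 0.1249
odds, non-users = 0.1430/0.8570 = 0.1669
OR = 0.1249 / 0.1669 = 0.75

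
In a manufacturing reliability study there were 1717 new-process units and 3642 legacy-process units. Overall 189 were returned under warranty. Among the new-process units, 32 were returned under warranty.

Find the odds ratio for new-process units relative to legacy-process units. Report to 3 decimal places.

new-process units without the outcome: 1717 − 32 = 1685
legacy-process units with the outcome: 189 − 32 = 157
legacy-process units without the outcome: 3642 − 157 = 3485
odds, new-process units = 32/1685 = 0.01899
odds, legacy-process units = 157/3485 = 0.04505
OR = 0.01899 / 0.04505 = 0.422

0.422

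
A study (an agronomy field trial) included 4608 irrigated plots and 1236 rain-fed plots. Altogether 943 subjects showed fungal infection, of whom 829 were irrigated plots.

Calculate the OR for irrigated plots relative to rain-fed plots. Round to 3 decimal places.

OR ≈ 2.159

irrigated plots without the outcome: 4608 − 829 = 3779
rain-fed plots with the outcome: 943 − 829 = 114
rain-fed plots without the outcome: 1236 − 114 = 1122
OR = (829 × 1122) / (3779 × 114) = 930138/430806 ≈ 2.159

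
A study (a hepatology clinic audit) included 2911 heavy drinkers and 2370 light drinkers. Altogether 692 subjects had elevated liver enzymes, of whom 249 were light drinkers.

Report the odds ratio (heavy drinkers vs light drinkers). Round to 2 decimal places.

heavy drinkers with the outcome: 692 − 249 = 443
heavy drinkers without the outcome: 2911 − 443 = 2468
light drinkers without the outcome: 2370 − 249 = 2121
OR = (443 × 2121) / (2468 × 249) = 939603/614532 ≈ 1.53

1.53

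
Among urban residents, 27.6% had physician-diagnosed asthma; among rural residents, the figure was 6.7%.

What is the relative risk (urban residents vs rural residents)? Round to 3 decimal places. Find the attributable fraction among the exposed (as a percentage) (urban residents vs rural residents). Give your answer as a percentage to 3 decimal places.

RR = 4.119; AR% = 75.725%

RR = 0.2760 / 0.0670 = 4.119
AR% = (0.2760 − 0.0670) / 0.2760 = 0.7572 → 75.725%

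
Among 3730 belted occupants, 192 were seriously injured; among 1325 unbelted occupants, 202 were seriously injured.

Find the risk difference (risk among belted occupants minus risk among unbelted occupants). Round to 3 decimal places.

risk, belted occupants = 192/3730 = 0.0515
risk, unbelted occupants = 202/1325 = 0.1525
risk difference = 0.0515 − 0.1525 = -0.101

-0.101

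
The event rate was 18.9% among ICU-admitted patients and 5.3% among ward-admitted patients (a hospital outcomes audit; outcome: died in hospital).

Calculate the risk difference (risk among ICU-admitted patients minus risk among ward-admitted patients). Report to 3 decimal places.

risk difference = 0.1890 − 0.0530 = 0.136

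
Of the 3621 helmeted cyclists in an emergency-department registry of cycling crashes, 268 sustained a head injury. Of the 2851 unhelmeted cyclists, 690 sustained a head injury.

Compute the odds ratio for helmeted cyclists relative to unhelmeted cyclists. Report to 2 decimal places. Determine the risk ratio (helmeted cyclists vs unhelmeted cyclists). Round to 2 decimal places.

OR = 0.25; RR = 0.31

OR = (268 × 2161) / (3353 × 690) = 579148/2313570 ≈ 0.25
risk, helmeted cyclists = 268/3621 = 0.0740
risk, unhelmeted cyclists = 690/2851 = 0.2420
RR = 0.0740 / 0.2420 = 0.31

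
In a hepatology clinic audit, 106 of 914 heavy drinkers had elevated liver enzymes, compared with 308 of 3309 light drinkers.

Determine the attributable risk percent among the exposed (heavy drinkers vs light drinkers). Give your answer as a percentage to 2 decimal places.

risk, heavy drinkers = 106/914 = 0.1160
risk, light drinkers = 308/3309 = 0.0931
AR% = (0.1160 − 0.0931) / 0.1160 = 0.1974 → 19.74%

19.74%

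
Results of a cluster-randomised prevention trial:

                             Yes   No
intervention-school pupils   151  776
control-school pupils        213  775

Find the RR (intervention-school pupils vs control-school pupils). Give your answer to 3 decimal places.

0.756

risk, intervention-school pupils = 151/927 = 0.1629
risk, control-school pupils = 213/988 = 0.2156
RR = 0.1629 / 0.2156 = 0.756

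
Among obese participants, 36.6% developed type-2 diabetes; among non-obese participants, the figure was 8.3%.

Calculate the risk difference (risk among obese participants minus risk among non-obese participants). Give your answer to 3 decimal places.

risk difference = 0.3660 − 0.0830 = 0.283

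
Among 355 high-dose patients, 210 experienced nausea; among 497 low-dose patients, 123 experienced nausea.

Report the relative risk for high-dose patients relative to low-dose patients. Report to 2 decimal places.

RR: 2.39

risk, high-dose patients = 210/355 = 0.5915
risk, low-dose patients = 123/497 = 0.2475
RR = 0.5915 / 0.2475 = 2.39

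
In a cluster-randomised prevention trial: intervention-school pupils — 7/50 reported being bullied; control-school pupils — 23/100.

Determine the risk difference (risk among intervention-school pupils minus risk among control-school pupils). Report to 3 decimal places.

-0.090

risk, intervention-school pupils = 7/50 = 0.1400
risk, control-school pupils = 23/100 = 0.2300
risk difference = 0.1400 − 0.2300 = -0.090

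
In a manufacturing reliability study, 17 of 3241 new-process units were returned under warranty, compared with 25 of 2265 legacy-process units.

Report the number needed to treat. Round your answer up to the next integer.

risk, new-process units = 17/3241 = 0.005245
risk, legacy-process units = 25/2265 = 0.011038
absolute risk difference = 0.005792
1 / 0.005792 = 172.652 → round up → 173

NNT = 173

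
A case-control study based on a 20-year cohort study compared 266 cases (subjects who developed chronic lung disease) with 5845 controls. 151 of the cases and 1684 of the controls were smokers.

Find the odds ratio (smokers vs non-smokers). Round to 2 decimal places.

odds, smokers = 151/1684 = 0.08967
odds, non-smokers = 115/4161 = 0.02764
OR = 0.08967 / 0.02764 = 3.24

OR ≈ 3.24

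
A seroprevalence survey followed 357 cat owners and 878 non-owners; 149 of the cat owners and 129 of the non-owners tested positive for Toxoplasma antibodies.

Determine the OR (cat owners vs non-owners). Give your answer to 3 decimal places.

OR = (149 × 749) / (208 × 129) = 111601/26832 ≈ 4.159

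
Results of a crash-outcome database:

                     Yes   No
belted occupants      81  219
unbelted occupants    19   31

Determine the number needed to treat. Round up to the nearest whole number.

risk, belted occupants = 81/300 = 0.270000
risk, unbelted occupants = 19/50 = 0.380000
absolute risk difference = 0.110000
1 / 0.110000 = 9.091 → round up → 10

NNT = 10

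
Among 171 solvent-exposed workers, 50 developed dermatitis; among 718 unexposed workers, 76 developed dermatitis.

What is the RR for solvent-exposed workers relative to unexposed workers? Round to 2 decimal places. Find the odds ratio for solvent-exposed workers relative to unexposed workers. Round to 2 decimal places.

RR = 2.76; OR = 3.49

risk, solvent-exposed workers = 50/171 = 0.2924
risk, unexposed workers = 76/718 = 0.1058
RR = 0.2924 / 0.1058 = 2.76
OR = (50 × 642) / (121 × 76) = 32100/9196 ≈ 3.49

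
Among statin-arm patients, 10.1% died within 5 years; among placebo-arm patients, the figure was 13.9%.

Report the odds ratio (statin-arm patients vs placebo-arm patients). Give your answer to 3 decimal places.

odds, statin-arm patients = 0.1010/0.8990 = 0.1123
odds, placebo-arm patients = 0.1390/0.8610 = 0.1614
OR = 0.1123 / 0.1614 = 0.696

OR: 0.696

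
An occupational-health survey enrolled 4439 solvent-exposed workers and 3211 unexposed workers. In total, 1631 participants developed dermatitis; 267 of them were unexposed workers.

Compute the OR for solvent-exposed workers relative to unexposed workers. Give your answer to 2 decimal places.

OR: 4.89

solvent-exposed workers with the outcome: 1631 − 267 = 1364
solvent-exposed workers without the outcome: 4439 − 1364 = 3075
unexposed workers without the outcome: 3211 − 267 = 2944
odds, solvent-exposed workers = 1364/3075 = 0.4436
odds, unexposed workers = 267/2944 = 0.0907
OR = 0.4436 / 0.0907 = 4.89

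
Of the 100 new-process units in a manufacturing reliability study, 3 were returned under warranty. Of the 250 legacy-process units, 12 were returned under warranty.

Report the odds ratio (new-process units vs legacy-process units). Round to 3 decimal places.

odds, new-process units = 3/97 = 0.03093
odds, legacy-process units = 12/238 = 0.05042
OR = 0.03093 / 0.05042 = 0.613

0.613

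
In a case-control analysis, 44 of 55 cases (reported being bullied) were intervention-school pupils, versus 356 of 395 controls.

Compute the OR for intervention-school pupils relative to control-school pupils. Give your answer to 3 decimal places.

OR = (44 × 39) / (356 × 11) = 1716/3916 ≈ 0.438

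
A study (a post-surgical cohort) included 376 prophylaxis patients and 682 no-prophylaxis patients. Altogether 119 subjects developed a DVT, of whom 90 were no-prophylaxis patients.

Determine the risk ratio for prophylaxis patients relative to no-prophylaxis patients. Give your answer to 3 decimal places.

prophylaxis patients with the outcome: 119 − 90 = 29
prophylaxis patients without the outcome: 376 − 29 = 347
no-prophylaxis patients without the outcome: 682 − 90 = 592
risk, prophylaxis patients = 29/376 = 0.0771
risk, no-prophylaxis patients = 90/682 = 0.1320
RR = 0.0771 / 0.1320 = 0.584

RR ≈ 0.584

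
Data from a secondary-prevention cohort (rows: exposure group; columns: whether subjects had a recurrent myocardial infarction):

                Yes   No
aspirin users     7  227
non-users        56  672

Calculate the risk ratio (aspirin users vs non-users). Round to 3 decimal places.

RR = 0.389

risk, aspirin users = 7/234 = 0.02991
risk, non-users = 56/728 = 0.07692
RR = 0.02991 / 0.07692 = 0.389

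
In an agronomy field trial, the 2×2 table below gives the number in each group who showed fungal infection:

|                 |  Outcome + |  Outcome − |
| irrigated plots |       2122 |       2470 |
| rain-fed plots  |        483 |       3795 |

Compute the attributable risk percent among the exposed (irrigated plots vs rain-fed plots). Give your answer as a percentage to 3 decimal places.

75.568%

risk, irrigated plots = 2122/4592 = 0.4621
risk, rain-fed plots = 483/4278 = 0.1129
AR% = (0.4621 − 0.1129) / 0.4621 = 0.7557 → 75.568%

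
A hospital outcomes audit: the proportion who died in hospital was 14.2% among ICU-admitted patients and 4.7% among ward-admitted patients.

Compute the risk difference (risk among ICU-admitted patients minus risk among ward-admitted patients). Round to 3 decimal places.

risk difference = 0.14200 − 0.04700 = 0.095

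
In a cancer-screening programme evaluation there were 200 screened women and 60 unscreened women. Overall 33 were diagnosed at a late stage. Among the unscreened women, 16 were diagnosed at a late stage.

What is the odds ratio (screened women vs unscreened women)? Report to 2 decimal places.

0.26

screened women with the outcome: 33 − 16 = 17
screened women without the outcome: 200 − 17 = 183
unscreened women without the outcome: 60 − 16 = 44
OR = (17 × 44) / (183 × 16) = 748/2928 ≈ 0.26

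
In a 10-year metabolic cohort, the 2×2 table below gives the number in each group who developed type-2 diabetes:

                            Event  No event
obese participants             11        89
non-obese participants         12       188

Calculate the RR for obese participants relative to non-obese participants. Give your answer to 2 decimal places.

1.83

risk, obese participants = 11/100 = 0.1100
risk, non-obese participants = 12/200 = 0.0600
RR = 0.1100 / 0.0600 = 1.83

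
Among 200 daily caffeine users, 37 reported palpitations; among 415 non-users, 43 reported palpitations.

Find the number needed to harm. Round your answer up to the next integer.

risk, daily caffeine users = 37/200 = 0.185000
risk, non-users = 43/415 = 0.103614
absolute risk difference = 0.081386
1 / 0.081386 = 12.287 → round up → 13

13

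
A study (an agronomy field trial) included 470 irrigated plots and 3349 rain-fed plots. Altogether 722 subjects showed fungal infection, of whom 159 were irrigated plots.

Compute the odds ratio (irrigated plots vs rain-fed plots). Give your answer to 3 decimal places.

2.530

irrigated plots without the outcome: 470 − 159 = 311
rain-fed plots with the outcome: 722 − 159 = 563
rain-fed plots without the outcome: 3349 − 563 = 2786
OR = (159 × 2786) / (311 × 563) = 442974/175093 ≈ 2.530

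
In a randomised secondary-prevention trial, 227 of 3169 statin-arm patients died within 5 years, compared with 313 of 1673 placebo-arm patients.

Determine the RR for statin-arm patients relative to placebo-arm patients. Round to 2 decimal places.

risk, statin-arm patients = 227/3169 = 0.0716
risk, placebo-arm patients = 313/1673 = 0.1871
RR = 0.0716 / 0.1871 = 0.38

RR = 0.38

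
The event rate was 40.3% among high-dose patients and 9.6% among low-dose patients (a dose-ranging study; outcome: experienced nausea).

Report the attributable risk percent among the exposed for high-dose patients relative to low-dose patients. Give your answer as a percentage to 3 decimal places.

AR% = (0.4030 − 0.0960) / 0.4030 = 0.7618 → 76.179%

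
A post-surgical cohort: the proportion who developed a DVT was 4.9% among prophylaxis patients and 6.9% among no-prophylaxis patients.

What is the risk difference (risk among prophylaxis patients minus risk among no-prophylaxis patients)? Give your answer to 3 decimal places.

risk difference = 0.04900 − 0.06900 = -0.020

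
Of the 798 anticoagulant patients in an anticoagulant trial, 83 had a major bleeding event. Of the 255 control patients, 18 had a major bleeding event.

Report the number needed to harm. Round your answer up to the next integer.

NNH: 30

risk, anticoagulant patients = 83/798 = 0.104010
risk, control patients = 18/255 = 0.070588
absolute risk difference = 0.033422
1 / 0.033422 = 29.920 → round up → 30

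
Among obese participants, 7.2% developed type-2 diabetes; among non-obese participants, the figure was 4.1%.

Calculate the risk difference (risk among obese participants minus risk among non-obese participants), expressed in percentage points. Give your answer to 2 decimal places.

RD: 3.10

risk difference = 0.07200 − 0.04100 = 0.03100 → 3.10 percentage points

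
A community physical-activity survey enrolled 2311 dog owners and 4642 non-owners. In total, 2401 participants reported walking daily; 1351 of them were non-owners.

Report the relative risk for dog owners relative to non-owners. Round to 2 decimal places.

1.56

dog owners with the outcome: 2401 − 1351 = 1050
dog owners without the outcome: 2311 − 1050 = 1261
non-owners without the outcome: 4642 − 1351 = 3291
risk, dog owners = 1050/2311 = 0.4543
risk, non-owners = 1351/4642 = 0.2910
RR = 0.4543 / 0.2910 = 1.56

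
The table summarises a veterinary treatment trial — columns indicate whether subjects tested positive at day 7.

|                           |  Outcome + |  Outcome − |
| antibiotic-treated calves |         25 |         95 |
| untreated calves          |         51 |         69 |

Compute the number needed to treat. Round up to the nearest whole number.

NNT ≈ 5

risk, antibiotic-treated calves = 25/120 = 0.208333
risk, untreated calves = 51/120 = 0.425000
absolute risk difference = 0.216667
1 / 0.216667 = 4.615 → round up → 5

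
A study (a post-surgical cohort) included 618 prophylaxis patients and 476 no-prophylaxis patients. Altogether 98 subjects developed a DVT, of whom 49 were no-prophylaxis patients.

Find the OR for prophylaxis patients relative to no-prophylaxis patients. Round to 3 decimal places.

prophylaxis patients with the outcome: 98 − 49 = 49
prophylaxis patients without the outcome: 618 − 49 = 569
no-prophylaxis patients without the outcome: 476 − 49 = 427
odds, prophylaxis patients = 49/569 = 0.0861
odds, no-prophylaxis patients = 49/427 = 0.1148
OR = 0.0861 / 0.1148 = 0.750

0.750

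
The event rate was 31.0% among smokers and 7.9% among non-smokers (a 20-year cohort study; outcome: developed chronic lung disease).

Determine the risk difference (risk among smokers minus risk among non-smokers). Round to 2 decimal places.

risk difference = 0.3100 − 0.0790 = 0.23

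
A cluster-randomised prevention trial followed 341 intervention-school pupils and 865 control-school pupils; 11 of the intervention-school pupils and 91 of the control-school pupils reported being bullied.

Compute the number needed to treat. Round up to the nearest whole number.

risk, intervention-school pupils = 11/341 = 0.032258
risk, control-school pupils = 91/865 = 0.105202
absolute risk difference = 0.072944
1 / 0.072944 = 13.709 → round up → 14

NNT ≈ 14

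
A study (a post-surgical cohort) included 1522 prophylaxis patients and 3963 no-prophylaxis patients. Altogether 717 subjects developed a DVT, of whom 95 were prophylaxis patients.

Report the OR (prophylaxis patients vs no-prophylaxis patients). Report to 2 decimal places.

0.36

prophylaxis patients without the outcome: 1522 − 95 = 1427
no-prophylaxis patients with the outcome: 717 − 95 = 622
no-prophylaxis patients without the outcome: 3963 − 622 = 3341
OR = (95 × 3341) / (1427 × 622) = 317395/887594 ≈ 0.36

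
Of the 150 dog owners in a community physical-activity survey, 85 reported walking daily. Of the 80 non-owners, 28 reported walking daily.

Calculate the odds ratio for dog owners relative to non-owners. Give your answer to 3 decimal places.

OR = (85 × 52) / (65 × 28) = 4420/1820 ≈ 2.429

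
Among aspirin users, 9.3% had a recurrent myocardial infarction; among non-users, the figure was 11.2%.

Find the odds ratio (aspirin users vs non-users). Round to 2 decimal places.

0.81

odds, aspirin users = 0.0930/0.9070 = 0.1025
odds, non-users = 0.1120/0.8880 = 0.1261
OR = 0.1025 / 0.1261 = 0.81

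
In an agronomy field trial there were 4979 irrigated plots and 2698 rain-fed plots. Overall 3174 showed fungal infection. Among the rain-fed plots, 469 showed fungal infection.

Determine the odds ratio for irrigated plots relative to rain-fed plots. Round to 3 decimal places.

irrigated plots with the outcome: 3174 − 469 = 2705
irrigated plots without the outcome: 4979 − 2705 = 2274
rain-fed plots without the outcome: 2698 − 469 = 2229
OR = (2705 × 2229) / (2274 × 469) = 6029445/1066506 ≈ 5.653

5.653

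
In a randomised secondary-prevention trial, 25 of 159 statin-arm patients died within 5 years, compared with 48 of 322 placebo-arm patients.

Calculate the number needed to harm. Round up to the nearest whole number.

risk, statin-arm patients = 25/159 = 0.157233
risk, placebo-arm patients = 48/322 = 0.149068
absolute risk difference = 0.008164
1 / 0.008164 = 122.489 → round up → 123

123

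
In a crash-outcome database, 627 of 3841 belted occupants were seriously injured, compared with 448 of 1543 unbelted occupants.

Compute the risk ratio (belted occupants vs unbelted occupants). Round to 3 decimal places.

risk, belted occupants = 627/3841 = 0.1632
risk, unbelted occupants = 448/1543 = 0.2903
RR = 0.1632 / 0.2903 = 0.562

RR: 0.562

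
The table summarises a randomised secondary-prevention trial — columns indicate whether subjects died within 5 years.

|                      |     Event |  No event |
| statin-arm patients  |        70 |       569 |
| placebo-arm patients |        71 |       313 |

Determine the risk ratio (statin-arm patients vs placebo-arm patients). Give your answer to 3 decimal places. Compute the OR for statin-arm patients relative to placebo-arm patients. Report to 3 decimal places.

RR = 0.592; OR = 0.542

risk, statin-arm patients = 70/639 = 0.1095
risk, placebo-arm patients = 71/384 = 0.1849
RR = 0.1095 / 0.1849 = 0.592
odds, statin-arm patients = 70/569 = 0.1230
odds, placebo-arm patients = 71/313 = 0.2268
OR = 0.1230 / 0.2268 = 0.542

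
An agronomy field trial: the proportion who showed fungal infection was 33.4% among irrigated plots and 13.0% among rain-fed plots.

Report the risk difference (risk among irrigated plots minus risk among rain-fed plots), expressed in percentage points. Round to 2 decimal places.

risk difference = 0.3340 − 0.1300 = 0.2040 → 20.40 percentage points

20.40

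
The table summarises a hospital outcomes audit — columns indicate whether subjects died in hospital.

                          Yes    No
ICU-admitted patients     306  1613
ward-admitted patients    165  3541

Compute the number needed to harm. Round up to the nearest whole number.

risk, ICU-admitted patients = 306/1919 = 0.159458
risk, ward-admitted patients = 165/3706 = 0.044522
absolute risk difference = 0.114936
1 / 0.114936 = 8.700 → round up → 9

9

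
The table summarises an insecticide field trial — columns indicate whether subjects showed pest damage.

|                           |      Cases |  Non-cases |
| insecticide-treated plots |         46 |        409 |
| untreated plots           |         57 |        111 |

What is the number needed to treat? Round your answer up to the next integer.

NNT ≈ 5

risk, insecticide-treated plots = 46/455 = 0.101099
risk, untreated plots = 57/168 = 0.339286
absolute risk difference = 0.238187
1 / 0.238187 = 4.198 → round up → 5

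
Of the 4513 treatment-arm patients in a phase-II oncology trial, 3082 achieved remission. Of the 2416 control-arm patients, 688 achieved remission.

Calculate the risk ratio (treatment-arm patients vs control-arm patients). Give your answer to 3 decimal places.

risk, treatment-arm patients = 3082/4513 = 0.6829
risk, control-arm patients = 688/2416 = 0.2848
RR = 0.6829 / 0.2848 = 2.398

RR = 2.398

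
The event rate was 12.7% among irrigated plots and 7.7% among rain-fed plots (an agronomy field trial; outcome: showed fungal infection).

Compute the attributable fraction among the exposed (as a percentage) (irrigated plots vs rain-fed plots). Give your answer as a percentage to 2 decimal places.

AR% = (0.1270 − 0.0770) / 0.1270 = 0.3937 → 39.37%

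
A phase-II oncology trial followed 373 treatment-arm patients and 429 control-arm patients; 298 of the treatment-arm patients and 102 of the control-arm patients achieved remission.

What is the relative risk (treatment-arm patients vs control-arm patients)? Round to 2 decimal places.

RR = 3.36

risk, treatment-arm patients = 298/373 = 0.7989
risk, control-arm patients = 102/429 = 0.2378
RR = 0.7989 / 0.2378 = 3.36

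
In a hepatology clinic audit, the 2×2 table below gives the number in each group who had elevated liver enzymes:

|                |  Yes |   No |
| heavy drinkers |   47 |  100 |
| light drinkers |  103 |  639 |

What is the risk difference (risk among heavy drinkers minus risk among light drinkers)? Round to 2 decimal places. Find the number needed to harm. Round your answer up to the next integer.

RD = 0.18; NNH = 6

risk, heavy drinkers = 47/147 = 0.3197
risk, light drinkers = 103/742 = 0.1388
risk difference = 0.3197 − 0.1388 = 0.18
absolute risk difference = 0.180914
1 / 0.180914 = 5.527 → round up → 6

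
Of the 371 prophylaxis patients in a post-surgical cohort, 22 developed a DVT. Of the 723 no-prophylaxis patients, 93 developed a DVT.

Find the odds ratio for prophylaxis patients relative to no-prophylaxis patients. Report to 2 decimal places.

OR = (22 × 630) / (349 × 93) = 13860/32457 ≈ 0.43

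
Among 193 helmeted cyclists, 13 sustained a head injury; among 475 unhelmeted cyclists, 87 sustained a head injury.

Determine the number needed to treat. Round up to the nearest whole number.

risk, helmeted cyclists = 13/193 = 0.067358
risk, unhelmeted cyclists = 87/475 = 0.183158
absolute risk difference = 0.115800
1 / 0.115800 = 8.636 → round up → 9

9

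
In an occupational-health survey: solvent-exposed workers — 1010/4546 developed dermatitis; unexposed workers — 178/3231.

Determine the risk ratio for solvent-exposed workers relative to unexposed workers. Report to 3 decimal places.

risk, solvent-exposed workers = 1010/4546 = 0.2222
risk, unexposed workers = 178/3231 = 0.0551
RR = 0.2222 / 0.0551 = 4.033

4.033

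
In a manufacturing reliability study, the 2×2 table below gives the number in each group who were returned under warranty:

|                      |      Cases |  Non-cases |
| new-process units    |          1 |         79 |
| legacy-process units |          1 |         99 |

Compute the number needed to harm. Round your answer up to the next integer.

NNH ≈ 400

risk, new-process units = 1/80 = 0.012500
risk, legacy-process units = 1/100 = 0.010000
absolute risk difference = 0.002500
1 / 0.002500 = 400.000 → round up → 400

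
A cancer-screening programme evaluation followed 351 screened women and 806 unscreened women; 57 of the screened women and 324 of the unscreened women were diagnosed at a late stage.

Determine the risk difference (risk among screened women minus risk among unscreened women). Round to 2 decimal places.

-0.24

risk, screened women = 57/351 = 0.1624
risk, unscreened women = 324/806 = 0.4020
risk difference = 0.1624 − 0.4020 = -0.24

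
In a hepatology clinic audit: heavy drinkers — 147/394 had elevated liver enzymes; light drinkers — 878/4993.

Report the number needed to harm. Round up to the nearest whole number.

6

risk, heavy drinkers = 147/394 = 0.373096
risk, light drinkers = 878/4993 = 0.175846
absolute risk difference = 0.197250
1 / 0.197250 = 5.070 → round up → 6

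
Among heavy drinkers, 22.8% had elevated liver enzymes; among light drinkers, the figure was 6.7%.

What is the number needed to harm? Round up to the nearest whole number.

absolute risk difference = 0.161000
1 / 0.161000 = 6.211 → round up → 7

7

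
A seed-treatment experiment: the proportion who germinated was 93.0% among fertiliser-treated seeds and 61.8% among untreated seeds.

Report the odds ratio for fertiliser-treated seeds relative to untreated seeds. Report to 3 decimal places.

odds, fertiliser-treated seeds = 0.9300/0.0700 = 13.2857
odds, untreated seeds = 0.6180/0.3820 = 1.6178
OR = 13.2857 / 1.6178 = 8.212

OR = 8.212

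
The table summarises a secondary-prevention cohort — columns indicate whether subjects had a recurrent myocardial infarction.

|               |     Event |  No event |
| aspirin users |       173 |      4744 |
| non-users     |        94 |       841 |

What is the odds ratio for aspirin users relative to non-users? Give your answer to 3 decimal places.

OR: 0.326

odds, aspirin users = 173/4744 = 0.03647
odds, non-users = 94/841 = 0.11177
OR = 0.03647 / 0.11177 = 0.326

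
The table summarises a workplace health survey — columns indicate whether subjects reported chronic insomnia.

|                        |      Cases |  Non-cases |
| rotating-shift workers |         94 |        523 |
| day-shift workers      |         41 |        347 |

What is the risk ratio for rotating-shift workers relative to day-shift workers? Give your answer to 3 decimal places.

1.442

risk, rotating-shift workers = 94/617 = 0.1524
risk, day-shift workers = 41/388 = 0.1057
RR = 0.1524 / 0.1057 = 1.442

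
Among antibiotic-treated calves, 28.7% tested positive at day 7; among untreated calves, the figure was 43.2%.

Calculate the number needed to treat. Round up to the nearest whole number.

NNT = 7

absolute risk difference = 0.145000
1 / 0.145000 = 6.897 → round up → 7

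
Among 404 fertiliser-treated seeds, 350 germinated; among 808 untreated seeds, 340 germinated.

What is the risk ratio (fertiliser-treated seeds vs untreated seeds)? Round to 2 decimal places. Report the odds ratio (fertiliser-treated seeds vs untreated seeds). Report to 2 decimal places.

risk, fertiliser-treated seeds = 350/404 = 0.8663
risk, untreated seeds = 340/808 = 0.4208
RR = 0.8663 / 0.4208 = 2.06
odds, fertiliser-treated seeds = 350/54 = 6.4815
odds, untreated seeds = 340/468 = 0.7265
OR = 6.4815 / 0.7265 = 8.92

RR = 2.06; OR = 8.92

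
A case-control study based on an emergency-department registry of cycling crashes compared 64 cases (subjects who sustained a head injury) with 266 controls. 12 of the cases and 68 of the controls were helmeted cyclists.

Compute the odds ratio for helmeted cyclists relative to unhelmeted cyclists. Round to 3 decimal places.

odds, helmeted cyclists = 12/68 = 0.1765
odds, unhelmeted cyclists = 52/198 = 0.2626
OR = 0.1765 / 0.2626 = 0.672

OR ≈ 0.672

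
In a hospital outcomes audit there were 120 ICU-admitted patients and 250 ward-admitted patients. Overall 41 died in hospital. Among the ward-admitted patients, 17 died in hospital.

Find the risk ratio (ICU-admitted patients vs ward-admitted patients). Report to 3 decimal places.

RR = 2.941

ICU-admitted patients with the outcome: 41 − 17 = 24
ICU-admitted patients without the outcome: 120 − 24 = 96
ward-admitted patients without the outcome: 250 − 17 = 233
risk, ICU-admitted patients = 24/120 = 0.2000
risk, ward-admitted patients = 17/250 = 0.0680
RR = 0.2000 / 0.0680 = 2.941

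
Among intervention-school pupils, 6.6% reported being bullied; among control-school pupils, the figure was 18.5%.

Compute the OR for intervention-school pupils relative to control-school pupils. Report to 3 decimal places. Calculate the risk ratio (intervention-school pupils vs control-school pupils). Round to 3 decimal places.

OR = 0.311; RR = 0.357

odds, intervention-school pupils = 0.0660/0.9340 = 0.0707
odds, control-school pupils = 0.1850/0.8150 = 0.2270
OR = 0.0707 / 0.2270 = 0.311
RR = 0.0660 / 0.1850 = 0.357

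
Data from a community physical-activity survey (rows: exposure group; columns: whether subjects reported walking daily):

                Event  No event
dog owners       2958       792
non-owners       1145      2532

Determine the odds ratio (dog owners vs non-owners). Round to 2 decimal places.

OR = 8.26

odds, dog owners = 2958/792 = 3.7348
odds, non-owners = 1145/2532 = 0.4522
OR = 3.7348 / 0.4522 = 8.26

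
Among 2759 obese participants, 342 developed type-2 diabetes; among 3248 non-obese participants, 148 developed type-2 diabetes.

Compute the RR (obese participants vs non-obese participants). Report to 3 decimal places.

2.720

risk, obese participants = 342/2759 = 0.12396
risk, non-obese participants = 148/3248 = 0.04557
RR = 0.12396 / 0.04557 = 2.720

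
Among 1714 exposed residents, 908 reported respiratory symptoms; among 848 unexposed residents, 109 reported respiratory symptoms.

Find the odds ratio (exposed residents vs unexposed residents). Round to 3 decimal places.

odds, exposed residents = 908/806 = 1.1266
odds, unexposed residents = 109/739 = 0.1475
OR = 1.1266 / 0.1475 = 7.638

OR = 7.638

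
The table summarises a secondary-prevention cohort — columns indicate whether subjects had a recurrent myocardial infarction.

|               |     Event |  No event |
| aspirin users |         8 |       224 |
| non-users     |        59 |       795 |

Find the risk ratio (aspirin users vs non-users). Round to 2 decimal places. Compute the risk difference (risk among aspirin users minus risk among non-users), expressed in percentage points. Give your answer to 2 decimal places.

RR = 0.50; RD = -3.46

risk, aspirin users = 8/232 = 0.03448
risk, non-users = 59/854 = 0.06909
RR = 0.03448 / 0.06909 = 0.50
risk difference = 0.03448 − 0.06909 = -0.03460 → -3.46 percentage points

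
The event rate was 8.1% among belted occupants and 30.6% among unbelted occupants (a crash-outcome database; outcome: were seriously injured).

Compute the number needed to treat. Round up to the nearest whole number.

absolute risk difference = 0.225000
1 / 0.225000 = 4.444 → round up → 5

5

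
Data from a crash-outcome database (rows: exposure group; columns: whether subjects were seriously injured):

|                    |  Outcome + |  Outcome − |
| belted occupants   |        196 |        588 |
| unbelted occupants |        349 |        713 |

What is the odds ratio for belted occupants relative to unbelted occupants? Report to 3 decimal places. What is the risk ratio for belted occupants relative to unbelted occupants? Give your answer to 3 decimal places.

OR = 0.681; RR = 0.761

odds, belted occupants = 196/588 = 0.3333
odds, unbelted occupants = 349/713 = 0.4895
OR = 0.3333 / 0.4895 = 0.681
risk, belted occupants = 196/784 = 0.2500
risk, unbelted occupants = 349/1062 = 0.3286
RR = 0.2500 / 0.3286 = 0.761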